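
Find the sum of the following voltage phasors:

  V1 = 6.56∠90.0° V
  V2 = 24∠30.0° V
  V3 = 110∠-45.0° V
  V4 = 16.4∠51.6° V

Step 1 — Convert each phasor to rectangular form:
  V1 = 6.56·(cos(90.0°) + j·sin(90.0°)) = 0 + j6.56 V
  V2 = 24·(cos(30.0°) + j·sin(30.0°)) = 20.78 + j12 V
  V3 = 110·(cos(-45.0°) + j·sin(-45.0°)) = 77.78 - j77.78 V
  V4 = 16.4·(cos(51.6°) + j·sin(51.6°)) = 10.19 + j12.85 V
Step 2 — Sum components: V_total = 108.8 - j46.37 V.
Step 3 — Convert to polar: |V_total| = 118.2 V, ∠V_total = -23.1°.

V_total = 118.2∠-23.1° V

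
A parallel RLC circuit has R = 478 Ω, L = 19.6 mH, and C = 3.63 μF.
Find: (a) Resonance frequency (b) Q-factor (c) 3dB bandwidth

Step 1 — Resonance: ω₀ = 1/√(LC) = 1/√(0.0196·3.63e-06) = 3749 rad/s.
Step 2 — f₀ = ω₀/(2π) = 596.7 Hz.
Step 3 — Parallel Q: Q = R/(ω₀L) = 478/(3749·0.0196) = 6.505.
Step 4 — Bandwidth: Δω = ω₀/Q = 576.3 rad/s; BW = Δω/(2π) = 91.72 Hz.

(a) f₀ = 596.7 Hz  (b) Q = 6.505  (c) BW = 91.72 Hz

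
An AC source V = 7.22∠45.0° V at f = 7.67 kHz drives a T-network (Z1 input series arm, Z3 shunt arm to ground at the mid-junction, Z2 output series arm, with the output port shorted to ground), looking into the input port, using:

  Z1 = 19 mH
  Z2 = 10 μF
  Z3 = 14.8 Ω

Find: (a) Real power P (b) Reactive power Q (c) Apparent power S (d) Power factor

Step 1 — Angular frequency: ω = 2π·f = 2π·7670 = 4.819e+04 rad/s.
Step 2 — Component impedances:
  Z1: Z = jωL = j·4.819e+04·0.019 = 0 + j915.6 Ω
  Z2: Z = 1/(jωC) = -j/(ω·C) = 0 - j2.075 Ω
  Z3: Z = R = 14.8 Ω
Step 3 — With the output port shorted to ground, the output series arm Z2 runs from the junction to ground; the shunt arm Z3 also runs from the junction to ground. They appear in parallel: Z3 || Z2 = 0.2853 - j2.035 Ω.
Step 4 — Series with input arm Z1: Z_in = Z1 + (Z3 || Z2) = 0.2853 + j913.6 Ω = 913.6∠90.0° Ω.
Step 5 — Source phasor: V = 7.22∠45.0° V = 5.105 + j5.105 V.
Step 6 — Current: I = V / Z = 0.00559 - j0.005586 A = 0.007903∠-45.0° A.
Step 7 — Complex power: S = V·I* = 1.782e-05 + j0.05706 VA.
Step 8 — Real power: P = Re(S) = 1.782e-05 W.
Step 9 — Reactive power: Q = Im(S) = 0.05706 VAR.
Step 10 — Apparent power: |S| = 0.05706 VA.
Step 11 — Power factor: PF = P/|S| = 0.0003123 (lagging).

(a) P = 1.782e-05 W  (b) Q = 0.05706 VAR  (c) S = 0.05706 VA  (d) PF = 0.0003123 (lagging)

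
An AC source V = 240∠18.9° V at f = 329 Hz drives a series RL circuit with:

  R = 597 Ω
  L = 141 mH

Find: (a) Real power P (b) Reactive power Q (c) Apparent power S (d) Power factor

Step 1 — Angular frequency: ω = 2π·f = 2π·329 = 2067 rad/s.
Step 2 — Component impedances:
  R: Z = R = 597 Ω
  L: Z = jωL = j·2067·0.141 = 0 + j291.5 Ω
Step 3 — Series combination: Z_total = R + L = 597 + j291.5 Ω = 664.4∠26.0° Ω.
Step 4 — Source phasor: V = 240∠18.9° V = 227.1 + j77.74 V.
Step 5 — Current: I = V / Z = 0.3585 - j0.04479 A = 0.3613∠-7.1° A.
Step 6 — Complex power: S = V·I* = 77.91 + j38.04 VA.
Step 7 — Real power: P = Re(S) = 77.91 W.
Step 8 — Reactive power: Q = Im(S) = 38.04 VAR.
Step 9 — Apparent power: |S| = 86.7 VA.
Step 10 — Power factor: PF = P/|S| = 0.8986 (lagging).

(a) P = 77.91 W  (b) Q = 38.04 VAR  (c) S = 86.7 VA  (d) PF = 0.8986 (lagging)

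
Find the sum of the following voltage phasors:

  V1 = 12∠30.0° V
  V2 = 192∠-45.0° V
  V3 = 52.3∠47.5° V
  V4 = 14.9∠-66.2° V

Step 1 — Convert each phasor to rectangular form:
  V1 = 12·(cos(30.0°) + j·sin(30.0°)) = 10.39 + j6 V
  V2 = 192·(cos(-45.0°) + j·sin(-45.0°)) = 135.8 - j135.8 V
  V3 = 52.3·(cos(47.5°) + j·sin(47.5°)) = 35.33 + j38.56 V
  V4 = 14.9·(cos(-66.2°) + j·sin(-66.2°)) = 6.013 - j13.63 V
Step 2 — Sum components: V_total = 187.5 - j104.8 V.
Step 3 — Convert to polar: |V_total| = 214.8 V, ∠V_total = -29.2°.

V_total = 214.8∠-29.2° V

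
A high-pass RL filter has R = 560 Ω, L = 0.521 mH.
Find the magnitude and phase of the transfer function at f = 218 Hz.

Step 1 — Angular frequency: ω = 2π·218 = 1370 rad/s.
Step 2 — Transfer function: H(jω) = jωL/(R + jωL).
Step 3 — Numerator jωL = j·0.7136; denominator R + jωL = 560 + j0.7136.
Step 4 — H = 1.624e-06 + j0.001274.
Step 5 — Magnitude: |H| = 0.001274 (-57.9 dB); phase: φ = 89.9°.

|H| = 0.001274 (-57.9 dB), φ = 89.9°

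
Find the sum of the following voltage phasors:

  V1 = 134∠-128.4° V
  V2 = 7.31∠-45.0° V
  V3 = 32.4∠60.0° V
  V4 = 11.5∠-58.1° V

Step 1 — Convert each phasor to rectangular form:
  V1 = 134·(cos(-128.4°) + j·sin(-128.4°)) = -83.23 - j105 V
  V2 = 7.31·(cos(-45.0°) + j·sin(-45.0°)) = 5.169 - j5.169 V
  V3 = 32.4·(cos(60.0°) + j·sin(60.0°)) = 16.2 + j28.06 V
  V4 = 11.5·(cos(-58.1°) + j·sin(-58.1°)) = 6.077 - j9.763 V
Step 2 — Sum components: V_total = -55.79 - j91.89 V.
Step 3 — Convert to polar: |V_total| = 107.5 V, ∠V_total = -121.3°.

V_total = 107.5∠-121.3° V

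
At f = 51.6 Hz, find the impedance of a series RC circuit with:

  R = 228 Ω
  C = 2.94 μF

Step 1 — Angular frequency: ω = 2π·f = 2π·51.6 = 324.2 rad/s.
Step 2 — Component impedances:
  R: Z = R = 228 Ω
  C: Z = 1/(jωC) = -j/(ω·C) = 0 - j1049 Ω
Step 3 — Series combination: Z_total = R + C = 228 - j1049 Ω = 1074∠-77.7° Ω.

Z = 228 - j1049 Ω = 1074∠-77.7° Ω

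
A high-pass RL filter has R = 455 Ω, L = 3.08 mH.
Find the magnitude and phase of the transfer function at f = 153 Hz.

Step 1 — Angular frequency: ω = 2π·153 = 961.3 rad/s.
Step 2 — Transfer function: H(jω) = jωL/(R + jωL).
Step 3 — Numerator jωL = j·2.961; denominator R + jωL = 455 + j2.961.
Step 4 — H = 4.235e-05 + j0.006507.
Step 5 — Magnitude: |H| = 0.006507 (-43.7 dB); phase: φ = 89.6°.

|H| = 0.006507 (-43.7 dB), φ = 89.6°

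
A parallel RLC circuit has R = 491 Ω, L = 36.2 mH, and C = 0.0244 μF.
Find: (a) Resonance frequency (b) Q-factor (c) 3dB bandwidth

Step 1 — Resonance: ω₀ = 1/√(LC) = 1/√(0.0362·2.44e-08) = 3.365e+04 rad/s.
Step 2 — f₀ = ω₀/(2π) = 5355 Hz.
Step 3 — Parallel Q: Q = R/(ω₀L) = 491/(3.365e+04·0.0362) = 0.4031.
Step 4 — Bandwidth: Δω = ω₀/Q = 8.347e+04 rad/s; BW = Δω/(2π) = 1.328e+04 Hz.

(a) f₀ = 5355 Hz  (b) Q = 0.4031  (c) BW = 1.328e+04 Hz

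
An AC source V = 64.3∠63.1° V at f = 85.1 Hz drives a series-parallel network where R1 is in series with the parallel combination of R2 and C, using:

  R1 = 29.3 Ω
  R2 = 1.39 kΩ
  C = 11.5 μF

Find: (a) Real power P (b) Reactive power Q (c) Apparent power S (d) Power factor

Step 1 — Angular frequency: ω = 2π·f = 2π·85.1 = 534.7 rad/s.
Step 2 — Component impedances:
  R1: Z = R = 29.3 Ω
  R2: Z = R = 1390 Ω
  C: Z = 1/(jωC) = -j/(ω·C) = 0 - j162.6 Ω
Step 3 — Parallel branch: R2 || C = 1/(1/R2 + 1/C) = 18.77 - j160.4 Ω.
Step 4 — Series with R1: Z_total = R1 + (R2 || C) = 48.07 - j160.4 Ω = 167.5∠-73.3° Ω.
Step 5 — Source phasor: V = 64.3∠63.1° V = 29.09 + j57.34 V.
Step 6 — Current: I = V / Z = -0.2781 + j0.2647 A = 0.3839∠136.4° A.
Step 7 — Complex power: S = V·I* = 7.086 - j23.65 VA.
Step 8 — Real power: P = Re(S) = 7.086 W.
Step 9 — Reactive power: Q = Im(S) = -23.65 VAR.
Step 10 — Apparent power: |S| = 24.69 VA.
Step 11 — Power factor: PF = P/|S| = 0.287 (leading).

(a) P = 7.086 W  (b) Q = -23.65 VAR  (c) S = 24.69 VA  (d) PF = 0.287 (leading)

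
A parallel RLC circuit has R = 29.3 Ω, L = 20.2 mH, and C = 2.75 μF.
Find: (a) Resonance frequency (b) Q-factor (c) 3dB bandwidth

Step 1 — Resonance: ω₀ = 1/√(LC) = 1/√(0.0202·2.75e-06) = 4243 rad/s.
Step 2 — f₀ = ω₀/(2π) = 675.3 Hz.
Step 3 — Parallel Q: Q = R/(ω₀L) = 29.3/(4243·0.0202) = 0.3419.
Step 4 — Bandwidth: Δω = ω₀/Q = 1.241e+04 rad/s; BW = Δω/(2π) = 1975 Hz.

(a) f₀ = 675.3 Hz  (b) Q = 0.3419  (c) BW = 1975 Hz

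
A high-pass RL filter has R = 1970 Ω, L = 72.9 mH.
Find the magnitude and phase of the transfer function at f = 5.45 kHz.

Step 1 — Angular frequency: ω = 2π·5450 = 3.424e+04 rad/s.
Step 2 — Transfer function: H(jω) = jωL/(R + jωL).
Step 3 — Numerator jωL = j·2496; denominator R + jωL = 1970 + j2496.
Step 4 — H = 0.6162 + j0.4863.
Step 5 — Magnitude: |H| = 0.785 (-2.1 dB); phase: φ = 38.3°.

|H| = 0.785 (-2.1 dB), φ = 38.3°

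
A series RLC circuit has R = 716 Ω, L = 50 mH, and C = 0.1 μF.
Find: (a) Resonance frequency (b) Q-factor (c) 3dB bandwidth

Step 1 — Resonance condition Im(Z)=0 gives ω₀ = 1/√(LC).
Step 2 — ω₀ = 1/√(0.05·1e-07) = 1.414e+04 rad/s.
Step 3 — f₀ = ω₀/(2π) = 2251 Hz.
Step 4 — Series Q: Q = ω₀L/R = 1.414e+04·0.05/716 = 0.9876.
Step 5 — 3dB bandwidth: Δω = ω₀/Q = 1.432e+04 rad/s; BW = Δω/(2π) = 2279 Hz.

(a) f₀ = 2251 Hz  (b) Q = 0.9876  (c) BW = 2279 Hz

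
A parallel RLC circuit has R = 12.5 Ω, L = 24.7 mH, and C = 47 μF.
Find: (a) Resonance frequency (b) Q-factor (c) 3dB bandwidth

Step 1 — Resonance: ω₀ = 1/√(LC) = 1/√(0.0247·4.7e-05) = 928.1 rad/s.
Step 2 — f₀ = ω₀/(2π) = 147.7 Hz.
Step 3 — Parallel Q: Q = R/(ω₀L) = 12.5/(928.1·0.0247) = 0.5453.
Step 4 — Bandwidth: Δω = ω₀/Q = 1702 rad/s; BW = Δω/(2π) = 270.9 Hz.

(a) f₀ = 147.7 Hz  (b) Q = 0.5453  (c) BW = 270.9 Hz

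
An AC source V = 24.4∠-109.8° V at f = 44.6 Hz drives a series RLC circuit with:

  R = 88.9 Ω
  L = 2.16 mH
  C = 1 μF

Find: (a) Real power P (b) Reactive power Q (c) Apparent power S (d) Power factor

Step 1 — Angular frequency: ω = 2π·f = 2π·44.6 = 280.2 rad/s.
Step 2 — Component impedances:
  R: Z = R = 88.9 Ω
  L: Z = jωL = j·280.2·0.00216 = 0 + j0.6053 Ω
  C: Z = 1/(jωC) = -j/(ω·C) = 0 - j3568 Ω
Step 3 — Series combination: Z_total = R + L + C = 88.9 - j3568 Ω = 3569∠-88.6° Ω.
Step 4 — Source phasor: V = 24.4∠-109.8° V = -8.265 - j22.96 V.
Step 5 — Current: I = V / Z = 0.006373 - j0.002475 A = 0.006837∠-21.2° A.
Step 6 — Complex power: S = V·I* = 0.004155 - j0.1668 VA.
Step 7 — Real power: P = Re(S) = 0.004155 W.
Step 8 — Reactive power: Q = Im(S) = -0.1668 VAR.
Step 9 — Apparent power: |S| = 0.1668 VA.
Step 10 — Power factor: PF = P/|S| = 0.02491 (leading).

(a) P = 0.004155 W  (b) Q = -0.1668 VAR  (c) S = 0.1668 VA  (d) PF = 0.02491 (leading)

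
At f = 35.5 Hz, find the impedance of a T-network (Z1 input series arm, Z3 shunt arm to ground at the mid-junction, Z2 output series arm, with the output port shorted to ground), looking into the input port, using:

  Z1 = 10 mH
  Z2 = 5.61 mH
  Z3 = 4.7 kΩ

Step 1 — Angular frequency: ω = 2π·f = 2π·35.5 = 223.1 rad/s.
Step 2 — Component impedances:
  Z1: Z = jωL = j·223.1·0.01 = 0 + j2.231 Ω
  Z2: Z = jωL = j·223.1·0.00561 = 0 + j1.251 Ω
  Z3: Z = R = 4700 Ω
Step 3 — With the output port shorted to ground, the output series arm Z2 runs from the junction to ground; the shunt arm Z3 also runs from the junction to ground. They appear in parallel: Z3 || Z2 = 0.0003332 + j1.251 Ω.
Step 4 — Series with input arm Z1: Z_in = Z1 + (Z3 || Z2) = 0.0003332 + j3.482 Ω = 3.482∠90.0° Ω.

Z = 0.0003332 + j3.482 Ω = 3.482∠90.0° Ω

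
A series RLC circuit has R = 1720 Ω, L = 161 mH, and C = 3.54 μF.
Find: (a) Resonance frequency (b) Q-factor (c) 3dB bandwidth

Step 1 — Resonance: ω₀ = 1/√(LC) = 1/√(0.161·3.54e-06) = 1325 rad/s.
Step 2 — f₀ = ω₀/(2π) = 210.8 Hz.
Step 3 — Series Q: Q = ω₀L/R = 1325·0.161/1720 = 0.124.
Step 4 — Bandwidth: Δω = ω₀/Q = 1.068e+04 rad/s; BW = Δω/(2π) = 1700 Hz.

(a) f₀ = 210.8 Hz  (b) Q = 0.124  (c) BW = 1700 Hz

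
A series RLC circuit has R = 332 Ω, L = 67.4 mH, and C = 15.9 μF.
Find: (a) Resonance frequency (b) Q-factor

Step 1 — Resonance condition Im(Z)=0 gives ω₀ = 1/√(LC).
Step 2 — ω₀ = 1/√(0.0674·1.59e-05) = 966 rad/s.
Step 3 — f₀ = ω₀/(2π) = 153.7 Hz.
Step 4 — Series Q: Q = ω₀L/R = 966·0.0674/332 = 0.1961.

(a) f₀ = 153.7 Hz  (b) Q = 0.1961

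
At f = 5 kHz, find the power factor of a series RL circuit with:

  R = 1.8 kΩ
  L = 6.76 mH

Step 1 — Angular frequency: ω = 2π·f = 2π·5000 = 3.142e+04 rad/s.
Step 2 — Component impedances:
  R: Z = R = 1800 Ω
  L: Z = jωL = j·3.142e+04·0.00676 = 0 + j212.4 Ω
Step 3 — Series combination: Z_total = R + L = 1800 + j212.4 Ω = 1812∠6.7° Ω.
Step 4 — Power factor: PF = cos(φ) = Re(Z)/|Z| = 1800/1812.5 = 0.9931.
Step 5 — Type: Im(Z) = 212.4 ⇒ lagging (phase φ = 6.7°).

PF = 0.9931 (lagging, φ = 6.7°)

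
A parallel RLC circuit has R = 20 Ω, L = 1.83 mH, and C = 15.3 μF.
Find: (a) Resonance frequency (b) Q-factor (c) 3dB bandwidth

Step 1 — Resonance: ω₀ = 1/√(LC) = 1/√(0.00183·1.53e-05) = 5976 rad/s.
Step 2 — f₀ = ω₀/(2π) = 951.1 Hz.
Step 3 — Parallel Q: Q = R/(ω₀L) = 20/(5976·0.00183) = 1.829.
Step 4 — Bandwidth: Δω = ω₀/Q = 3268 rad/s; BW = Δω/(2π) = 520.1 Hz.

(a) f₀ = 951.1 Hz  (b) Q = 1.829  (c) BW = 520.1 Hz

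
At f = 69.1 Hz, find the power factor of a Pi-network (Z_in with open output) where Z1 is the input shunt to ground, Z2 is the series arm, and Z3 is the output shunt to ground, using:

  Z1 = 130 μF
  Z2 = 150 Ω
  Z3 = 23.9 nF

Step 1 — Angular frequency: ω = 2π·f = 2π·69.1 = 434.2 rad/s.
Step 2 — Component impedances:
  Z1: Z = 1/(jωC) = -j/(ω·C) = 0 - j17.72 Ω
  Z2: Z = R = 150 Ω
  Z3: Z = 1/(jωC) = -j/(ω·C) = 0 - j9.637e+04 Ω
Step 3 — With open output, the series arm Z2 and the output shunt Z3 appear in series to ground: Z2 + Z3 = 150 - j9.637e+04 Ω.
Step 4 — Parallel with input shunt Z1: Z_in = Z1 || (Z2 + Z3) = 5.068e-06 - j17.71 Ω = 17.71∠-90.0° Ω.
Step 5 — Power factor: PF = cos(φ) = Re(Z)/|Z| = 5.068e-06/17.714 = 2.861e-07.
Step 6 — Type: Im(Z) = -17.71 ⇒ leading (phase φ = -90.0°).

PF = 2.861e-07 (leading, φ = -90.0°)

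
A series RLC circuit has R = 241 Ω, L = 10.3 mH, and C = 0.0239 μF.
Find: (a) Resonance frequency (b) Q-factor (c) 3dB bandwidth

Step 1 — Resonance: ω₀ = 1/√(LC) = 1/√(0.0103·2.39e-08) = 6.374e+04 rad/s.
Step 2 — f₀ = ω₀/(2π) = 1.014e+04 Hz.
Step 3 — Series Q: Q = ω₀L/R = 6.374e+04·0.0103/241 = 2.724.
Step 4 — Bandwidth: Δω = ω₀/Q = 2.34e+04 rad/s; BW = Δω/(2π) = 3724 Hz.

(a) f₀ = 1.014e+04 Hz  (b) Q = 2.724  (c) BW = 3724 Hz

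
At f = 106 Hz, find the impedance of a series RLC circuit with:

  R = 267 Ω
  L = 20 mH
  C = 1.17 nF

Step 1 — Angular frequency: ω = 2π·f = 2π·106 = 666 rad/s.
Step 2 — Component impedances:
  R: Z = R = 267 Ω
  L: Z = jωL = j·666·0.02 = 0 + j13.32 Ω
  C: Z = 1/(jωC) = -j/(ω·C) = 0 - j1.283e+06 Ω
Step 3 — Series combination: Z_total = R + L + C = 267 - j1.283e+06 Ω = 1.283e+06∠-90.0° Ω.

Z = 267 - j1.283e+06 Ω = 1.283e+06∠-90.0° Ω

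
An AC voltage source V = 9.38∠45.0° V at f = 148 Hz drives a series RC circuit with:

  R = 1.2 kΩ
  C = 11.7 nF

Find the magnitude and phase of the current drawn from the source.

Step 1 — Angular frequency: ω = 2π·f = 2π·148 = 929.9 rad/s.
Step 2 — Component impedances:
  R: Z = R = 1200 Ω
  C: Z = 1/(jωC) = -j/(ω·C) = 0 - j9.191e+04 Ω
Step 3 — Series combination: Z_total = R + C = 1200 - j9.191e+04 Ω = 9.192e+04∠-89.3° Ω.
Step 4 — Source phasor: V = 9.38∠45.0° V = 6.633 + j6.633 V.
Step 5 — Ohm's law: I = V / Z_total = (6.633 + j6.633) / (1200 - j9.191e+04) = -7.121e-05 + j7.309e-05 A.
Step 6 — Convert to polar: |I| = 0.000102 A, ∠I = 134.3°.

I = 0.000102∠134.3° A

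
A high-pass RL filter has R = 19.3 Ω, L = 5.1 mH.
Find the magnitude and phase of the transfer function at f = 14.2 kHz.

Step 1 — Angular frequency: ω = 2π·1.42e+04 = 8.922e+04 rad/s.
Step 2 — Transfer function: H(jω) = jωL/(R + jωL).
Step 3 — Numerator jωL = j·455; denominator R + jωL = 19.3 + j455.
Step 4 — H = 0.9982 + j0.04234.
Step 5 — Magnitude: |H| = 0.9991 (-0.0 dB); phase: φ = 2.4°.

|H| = 0.9991 (-0.0 dB), φ = 2.4°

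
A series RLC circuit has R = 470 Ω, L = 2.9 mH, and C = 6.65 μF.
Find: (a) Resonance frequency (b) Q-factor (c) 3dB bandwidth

Step 1 — Resonance: ω₀ = 1/√(LC) = 1/√(0.0029·6.65e-06) = 7201 rad/s.
Step 2 — f₀ = ω₀/(2π) = 1146 Hz.
Step 3 — Series Q: Q = ω₀L/R = 7201·0.0029/470 = 0.04443.
Step 4 — Bandwidth: Δω = ω₀/Q = 1.621e+05 rad/s; BW = Δω/(2π) = 2.579e+04 Hz.

(a) f₀ = 1146 Hz  (b) Q = 0.04443  (c) BW = 2.579e+04 Hz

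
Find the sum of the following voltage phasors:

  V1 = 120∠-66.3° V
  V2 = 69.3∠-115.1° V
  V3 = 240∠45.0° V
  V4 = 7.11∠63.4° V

Step 1 — Convert each phasor to rectangular form:
  V1 = 120·(cos(-66.3°) + j·sin(-66.3°)) = 48.23 - j109.9 V
  V2 = 69.3·(cos(-115.1°) + j·sin(-115.1°)) = -29.4 - j62.76 V
  V3 = 240·(cos(45.0°) + j·sin(45.0°)) = 169.7 + j169.7 V
  V4 = 7.11·(cos(63.4°) + j·sin(63.4°)) = 3.184 + j6.357 V
Step 2 — Sum components: V_total = 191.7 + j3.428 V.
Step 3 — Convert to polar: |V_total| = 191.8 V, ∠V_total = 1.0°.

V_total = 191.8∠1.0° V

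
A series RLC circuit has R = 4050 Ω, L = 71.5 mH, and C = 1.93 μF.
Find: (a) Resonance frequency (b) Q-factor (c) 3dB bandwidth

Step 1 — Resonance condition Im(Z)=0 gives ω₀ = 1/√(LC).
Step 2 — ω₀ = 1/√(0.0715·1.93e-06) = 2692 rad/s.
Step 3 — f₀ = ω₀/(2π) = 428.4 Hz.
Step 4 — Series Q: Q = ω₀L/R = 2692·0.0715/4050 = 0.04752.
Step 5 — 3dB bandwidth: Δω = ω₀/Q = 5.664e+04 rad/s; BW = Δω/(2π) = 9015 Hz.

(a) f₀ = 428.4 Hz  (b) Q = 0.04752  (c) BW = 9015 Hz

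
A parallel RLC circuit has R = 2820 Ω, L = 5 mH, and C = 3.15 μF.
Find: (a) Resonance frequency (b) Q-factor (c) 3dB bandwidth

Step 1 — Resonance: ω₀ = 1/√(LC) = 1/√(0.005·3.15e-06) = 7968 rad/s.
Step 2 — f₀ = ω₀/(2π) = 1268 Hz.
Step 3 — Parallel Q: Q = R/(ω₀L) = 2820/(7968·0.005) = 70.78.
Step 4 — Bandwidth: Δω = ω₀/Q = 112.6 rad/s; BW = Δω/(2π) = 17.92 Hz.

(a) f₀ = 1268 Hz  (b) Q = 70.78  (c) BW = 17.92 Hz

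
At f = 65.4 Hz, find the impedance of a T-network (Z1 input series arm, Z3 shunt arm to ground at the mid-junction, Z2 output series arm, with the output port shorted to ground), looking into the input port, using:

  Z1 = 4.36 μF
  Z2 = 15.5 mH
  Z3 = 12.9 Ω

Step 1 — Angular frequency: ω = 2π·f = 2π·65.4 = 410.9 rad/s.
Step 2 — Component impedances:
  Z1: Z = 1/(jωC) = -j/(ω·C) = 0 - j558.2 Ω
  Z2: Z = jωL = j·410.9·0.0155 = 0 + j6.369 Ω
  Z3: Z = R = 12.9 Ω
Step 3 — With the output port shorted to ground, the output series arm Z2 runs from the junction to ground; the shunt arm Z3 also runs from the junction to ground. They appear in parallel: Z3 || Z2 = 2.528 + j5.121 Ω.
Step 4 — Series with input arm Z1: Z_in = Z1 + (Z3 || Z2) = 2.528 - j553 Ω = 553∠-89.7° Ω.

Z = 2.528 - j553 Ω = 553∠-89.7° Ω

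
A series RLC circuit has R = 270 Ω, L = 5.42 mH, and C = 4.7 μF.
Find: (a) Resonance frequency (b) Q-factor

Step 1 — Resonance condition Im(Z)=0 gives ω₀ = 1/√(LC).
Step 2 — ω₀ = 1/√(0.00542·4.7e-06) = 6265 rad/s.
Step 3 — f₀ = ω₀/(2π) = 997.2 Hz.
Step 4 — Series Q: Q = ω₀L/R = 6265·0.00542/270 = 0.1258.

(a) f₀ = 997.2 Hz  (b) Q = 0.1258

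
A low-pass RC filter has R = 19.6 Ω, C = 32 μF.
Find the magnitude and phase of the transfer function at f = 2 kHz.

Step 1 — Angular frequency: ω = 2π·2000 = 1.257e+04 rad/s.
Step 2 — Transfer function: H(jω) = 1/(1 + jωRC).
Step 3 — Denominator: 1 + jωRC = 1 + j·1.257e+04·19.6·3.2e-05 = 1 + j7.882.
Step 4 — H = 0.01584 - j0.1249.
Step 5 — Magnitude: |H| = 0.1259 (-18.0 dB); phase: φ = -82.8°.

|H| = 0.1259 (-18.0 dB), φ = -82.8°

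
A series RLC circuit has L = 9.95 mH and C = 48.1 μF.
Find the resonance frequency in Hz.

Step 1 — Resonance condition Im(Z)=0 gives ω₀ = 1/√(LC).
Step 2 — ω₀ = 1/√(0.00995·4.81e-05) = 1445 rad/s.
Step 3 — f₀ = ω₀/(2π) = 230.1 Hz.

f₀ = 230.1 Hz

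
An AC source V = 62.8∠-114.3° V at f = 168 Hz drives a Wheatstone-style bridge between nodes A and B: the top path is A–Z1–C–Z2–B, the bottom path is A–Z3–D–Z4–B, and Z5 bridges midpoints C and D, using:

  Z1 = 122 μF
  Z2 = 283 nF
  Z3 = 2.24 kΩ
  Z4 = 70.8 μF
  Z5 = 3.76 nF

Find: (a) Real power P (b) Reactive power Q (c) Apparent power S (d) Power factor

Step 1 — Angular frequency: ω = 2π·f = 2π·168 = 1056 rad/s.
Step 2 — Component impedances:
  Z1: Z = 1/(jωC) = -j/(ω·C) = 0 - j7.765 Ω
  Z2: Z = 1/(jωC) = -j/(ω·C) = 0 - j3348 Ω
  Z3: Z = R = 2240 Ω
  Z4: Z = 1/(jωC) = -j/(ω·C) = 0 - j13.38 Ω
  Z5: Z = 1/(jωC) = -j/(ω·C) = 0 - j2.52e+05 Ω
Step 3 — Bridge requires nodal analysis (the Z5 bridge couples midpoints C and D, so the two paths cannot be reduced to a simple series/parallel combination). Setting node B to ground and injecting 1 A at node A, the 3-node admittance system at A, C, D solves to V_A = Z_AB = 1528 - j1043 Ω = 1850∠-34.3° Ω.
Step 4 — Source phasor: V = 62.8∠-114.3° V = -25.84 - j57.24 V.
Step 5 — Current: I = V / Z = 0.005902 - j0.03342 A = 0.03394∠-80.0° A.
Step 6 — Complex power: S = V·I* = 1.76 - j1.202 VA.
Step 7 — Real power: P = Re(S) = 1.76 W.
Step 8 — Reactive power: Q = Im(S) = -1.202 VAR.
Step 9 — Apparent power: |S| = 2.131 VA.
Step 10 — Power factor: PF = P/|S| = 0.826 (leading).

(a) P = 1.76 W  (b) Q = -1.202 VAR  (c) S = 2.131 VA  (d) PF = 0.826 (leading)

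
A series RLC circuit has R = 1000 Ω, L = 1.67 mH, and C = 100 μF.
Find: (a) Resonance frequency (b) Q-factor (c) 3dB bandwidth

Step 1 — Resonance: ω₀ = 1/√(LC) = 1/√(0.00167·0.0001) = 2447 rad/s.
Step 2 — f₀ = ω₀/(2π) = 389.5 Hz.
Step 3 — Series Q: Q = ω₀L/R = 2447·0.00167/1000 = 0.004087.
Step 4 — Bandwidth: Δω = ω₀/Q = 5.988e+05 rad/s; BW = Δω/(2π) = 9.53e+04 Hz.

(a) f₀ = 389.5 Hz  (b) Q = 0.004087  (c) BW = 9.53e+04 Hz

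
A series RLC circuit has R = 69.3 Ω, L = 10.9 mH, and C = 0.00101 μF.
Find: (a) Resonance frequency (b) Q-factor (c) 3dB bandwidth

Step 1 — Resonance: ω₀ = 1/√(LC) = 1/√(0.0109·1.01e-09) = 3.014e+05 rad/s.
Step 2 — f₀ = ω₀/(2π) = 4.797e+04 Hz.
Step 3 — Series Q: Q = ω₀L/R = 3.014e+05·0.0109/69.3 = 47.4.
Step 4 — Bandwidth: Δω = ω₀/Q = 6358 rad/s; BW = Δω/(2π) = 1012 Hz.

(a) f₀ = 4.797e+04 Hz  (b) Q = 47.4  (c) BW = 1012 Hz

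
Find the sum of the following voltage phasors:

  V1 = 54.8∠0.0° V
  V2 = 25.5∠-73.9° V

Step 1 — Convert each phasor to rectangular form:
  V1 = 54.8·(cos(0.0°) + j·sin(0.0°)) = 54.8 V
  V2 = 25.5·(cos(-73.9°) + j·sin(-73.9°)) = 7.072 - j24.5 V
Step 2 — Sum components: V_total = 61.87 - j24.5 V.
Step 3 — Convert to polar: |V_total| = 66.55 V, ∠V_total = -21.6°.

V_total = 66.55∠-21.6° V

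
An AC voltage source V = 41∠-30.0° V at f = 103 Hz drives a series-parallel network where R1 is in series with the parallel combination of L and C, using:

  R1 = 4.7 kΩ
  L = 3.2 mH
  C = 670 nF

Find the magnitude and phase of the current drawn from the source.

Step 1 — Angular frequency: ω = 2π·f = 2π·103 = 647.2 rad/s.
Step 2 — Component impedances:
  R1: Z = R = 4700 Ω
  L: Z = jωL = j·647.2·0.0032 = 0 + j2.071 Ω
  C: Z = 1/(jωC) = -j/(ω·C) = 0 - j2306 Ω
Step 3 — Parallel branch: L || C = 1/(1/L + 1/C) = 0 + j2.073 Ω.
Step 4 — Series with R1: Z_total = R1 + (L || C) = 4700 + j2.073 Ω = 4700∠0.0° Ω.
Step 5 — Source phasor: V = 41∠-30.0° V = 35.51 - j20.5 V.
Step 6 — Ohm's law: I = V / Z_total = (35.51 - j20.5) / (4700 + j2.073) = 0.007553 - j0.004365 A.
Step 7 — Convert to polar: |I| = 0.008723 A, ∠I = -30.0°.

I = 0.008723∠-30.0° A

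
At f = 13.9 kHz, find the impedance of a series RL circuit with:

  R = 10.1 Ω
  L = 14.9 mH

Step 1 — Angular frequency: ω = 2π·f = 2π·1.39e+04 = 8.734e+04 rad/s.
Step 2 — Component impedances:
  R: Z = R = 10.1 Ω
  L: Z = jωL = j·8.734e+04·0.0149 = 0 + j1301 Ω
Step 3 — Series combination: Z_total = R + L = 10.1 + j1301 Ω = 1301∠89.6° Ω.

Z = 10.1 + j1301 Ω = 1301∠89.6° Ω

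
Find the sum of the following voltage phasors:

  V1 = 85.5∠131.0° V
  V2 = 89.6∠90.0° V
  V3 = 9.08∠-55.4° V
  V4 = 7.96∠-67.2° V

Step 1 — Convert each phasor to rectangular form:
  V1 = 85.5·(cos(131.0°) + j·sin(131.0°)) = -56.09 + j64.53 V
  V2 = 89.6·(cos(90.0°) + j·sin(90.0°)) = 0 + j89.6 V
  V3 = 9.08·(cos(-55.4°) + j·sin(-55.4°)) = 5.156 - j7.474 V
  V4 = 7.96·(cos(-67.2°) + j·sin(-67.2°)) = 3.085 - j7.338 V
Step 2 — Sum components: V_total = -47.85 + j139.3 V.
Step 3 — Convert to polar: |V_total| = 147.3 V, ∠V_total = 109.0°.

V_total = 147.3∠109.0° V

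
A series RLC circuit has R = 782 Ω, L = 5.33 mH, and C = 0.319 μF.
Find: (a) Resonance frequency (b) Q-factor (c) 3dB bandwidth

Step 1 — Resonance: ω₀ = 1/√(LC) = 1/√(0.00533·3.19e-07) = 2.425e+04 rad/s.
Step 2 — f₀ = ω₀/(2π) = 3860 Hz.
Step 3 — Series Q: Q = ω₀L/R = 2.425e+04·0.00533/782 = 0.1653.
Step 4 — Bandwidth: Δω = ω₀/Q = 1.467e+05 rad/s; BW = Δω/(2π) = 2.335e+04 Hz.

(a) f₀ = 3860 Hz  (b) Q = 0.1653  (c) BW = 2.335e+04 Hz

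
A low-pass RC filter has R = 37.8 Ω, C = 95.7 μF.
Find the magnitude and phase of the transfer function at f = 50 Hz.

Step 1 — Angular frequency: ω = 2π·50 = 314.2 rad/s.
Step 2 — Transfer function: H(jω) = 1/(1 + jωRC).
Step 3 — Denominator: 1 + jωRC = 1 + j·314.2·37.8·9.57e-05 = 1 + j1.136.
Step 4 — H = 0.4364 - j0.4959.
Step 5 — Magnitude: |H| = 0.6606 (-3.6 dB); phase: φ = -48.7°.

|H| = 0.6606 (-3.6 dB), φ = -48.7°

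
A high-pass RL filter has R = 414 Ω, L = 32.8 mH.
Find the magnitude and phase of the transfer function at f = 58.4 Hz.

Step 1 — Angular frequency: ω = 2π·58.4 = 366.9 rad/s.
Step 2 — Transfer function: H(jω) = jωL/(R + jωL).
Step 3 — Numerator jωL = j·12.04; denominator R + jωL = 414 + j12.04.
Step 4 — H = 0.0008444 + j0.02905.
Step 5 — Magnitude: |H| = 0.02906 (-30.7 dB); phase: φ = 88.3°.

|H| = 0.02906 (-30.7 dB), φ = 88.3°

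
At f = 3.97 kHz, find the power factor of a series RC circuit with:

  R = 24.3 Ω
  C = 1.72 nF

Step 1 — Angular frequency: ω = 2π·f = 2π·3970 = 2.494e+04 rad/s.
Step 2 — Component impedances:
  R: Z = R = 24.3 Ω
  C: Z = 1/(jωC) = -j/(ω·C) = 0 - j2.331e+04 Ω
Step 3 — Series combination: Z_total = R + C = 24.3 - j2.331e+04 Ω = 2.331e+04∠-89.9° Ω.
Step 4 — Power factor: PF = cos(φ) = Re(Z)/|Z| = 24.3/23308 = 0.001043.
Step 5 — Type: Im(Z) = -2.331e+04 ⇒ leading (phase φ = -89.9°).

PF = 0.001043 (leading, φ = -89.9°)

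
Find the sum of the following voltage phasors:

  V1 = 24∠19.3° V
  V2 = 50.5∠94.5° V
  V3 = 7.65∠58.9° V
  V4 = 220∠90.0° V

Step 1 — Convert each phasor to rectangular form:
  V1 = 24·(cos(19.3°) + j·sin(19.3°)) = 22.65 + j7.932 V
  V2 = 50.5·(cos(94.5°) + j·sin(94.5°)) = -3.962 + j50.34 V
  V3 = 7.65·(cos(58.9°) + j·sin(58.9°)) = 3.951 + j6.55 V
  V4 = 220·(cos(90.0°) + j·sin(90.0°)) = 0 + j220 V
Step 2 — Sum components: V_total = 22.64 + j284.8 V.
Step 3 — Convert to polar: |V_total| = 285.7 V, ∠V_total = 85.5°.

V_total = 285.7∠85.5° V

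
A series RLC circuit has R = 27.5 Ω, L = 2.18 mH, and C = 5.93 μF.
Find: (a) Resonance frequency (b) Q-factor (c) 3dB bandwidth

Step 1 — Resonance condition Im(Z)=0 gives ω₀ = 1/√(LC).
Step 2 — ω₀ = 1/√(0.00218·5.93e-06) = 8795 rad/s.
Step 3 — f₀ = ω₀/(2π) = 1400 Hz.
Step 4 — Series Q: Q = ω₀L/R = 8795·0.00218/27.5 = 0.6972.
Step 5 — 3dB bandwidth: Δω = ω₀/Q = 1.261e+04 rad/s; BW = Δω/(2π) = 2008 Hz.

(a) f₀ = 1400 Hz  (b) Q = 0.6972  (c) BW = 2008 Hz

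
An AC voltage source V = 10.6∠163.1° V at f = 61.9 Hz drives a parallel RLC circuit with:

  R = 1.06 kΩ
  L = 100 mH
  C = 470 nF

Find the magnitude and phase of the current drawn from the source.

Step 1 — Angular frequency: ω = 2π·f = 2π·61.9 = 388.9 rad/s.
Step 2 — Component impedances:
  R: Z = R = 1060 Ω
  L: Z = jωL = j·388.9·0.1 = 0 + j38.89 Ω
  C: Z = 1/(jωC) = -j/(ω·C) = 0 - j5471 Ω
Step 3 — Parallel combination: 1/Z_total = 1/R + 1/L + 1/C; Z_total = 1.446 + j39.12 Ω = 39.14∠87.9° Ω.
Step 4 — Source phasor: V = 10.6∠163.1° V = -10.14 + j3.081 V.
Step 5 — Ohm's law: I = V / Z_total = (-10.14 + j3.081) / (1.446 + j39.12) = 0.0691 + j0.2618 A.
Step 6 — Convert to polar: |I| = 0.2708 A, ∠I = 75.2°.

I = 0.2708∠75.2° A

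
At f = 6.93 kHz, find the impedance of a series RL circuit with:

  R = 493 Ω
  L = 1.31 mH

Step 1 — Angular frequency: ω = 2π·f = 2π·6930 = 4.354e+04 rad/s.
Step 2 — Component impedances:
  R: Z = R = 493 Ω
  L: Z = jωL = j·4.354e+04·0.00131 = 0 + j57.04 Ω
Step 3 — Series combination: Z_total = R + L = 493 + j57.04 Ω = 496.3∠6.6° Ω.

Z = 493 + j57.04 Ω = 496.3∠6.6° Ω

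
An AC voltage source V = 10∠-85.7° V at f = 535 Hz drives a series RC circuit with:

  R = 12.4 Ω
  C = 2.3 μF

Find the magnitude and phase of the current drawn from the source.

Step 1 — Angular frequency: ω = 2π·f = 2π·535 = 3362 rad/s.
Step 2 — Component impedances:
  R: Z = R = 12.4 Ω
  C: Z = 1/(jωC) = -j/(ω·C) = 0 - j129.3 Ω
Step 3 — Series combination: Z_total = R + C = 12.4 - j129.3 Ω = 129.9∠-84.5° Ω.
Step 4 — Source phasor: V = 10∠-85.7° V = 0.7498 - j9.972 V.
Step 5 — Ohm's law: I = V / Z_total = (0.7498 - j9.972) / (12.4 - j129.3) = 0.07695 - j0.00158 A.
Step 6 — Convert to polar: |I| = 0.07696 A, ∠I = -1.2°.

I = 0.07696∠-1.2° A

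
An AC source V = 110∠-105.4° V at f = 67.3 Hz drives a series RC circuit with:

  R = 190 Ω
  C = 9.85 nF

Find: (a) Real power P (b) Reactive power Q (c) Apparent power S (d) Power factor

Step 1 — Angular frequency: ω = 2π·f = 2π·67.3 = 422.9 rad/s.
Step 2 — Component impedances:
  R: Z = R = 190 Ω
  C: Z = 1/(jωC) = -j/(ω·C) = 0 - j2.401e+05 Ω
Step 3 — Series combination: Z_total = R + C = 190 - j2.401e+05 Ω = 2.401e+05∠-90.0° Ω.
Step 4 — Source phasor: V = 110∠-105.4° V = -29.21 - j106.1 V.
Step 5 — Current: I = V / Z = 0.0004416 - j0.000122 A = 0.0004582∠-15.4° A.
Step 6 — Complex power: S = V·I* = 3.988e-05 - j0.0504 VA.
Step 7 — Real power: P = Re(S) = 3.988e-05 W.
Step 8 — Reactive power: Q = Im(S) = -0.0504 VAR.
Step 9 — Apparent power: |S| = 0.0504 VA.
Step 10 — Power factor: PF = P/|S| = 0.0007914 (leading).

(a) P = 3.988e-05 W  (b) Q = -0.0504 VAR  (c) S = 0.0504 VA  (d) PF = 0.0007914 (leading)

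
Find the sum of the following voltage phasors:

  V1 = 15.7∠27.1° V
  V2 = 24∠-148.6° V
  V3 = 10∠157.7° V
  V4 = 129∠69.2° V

Step 1 — Convert each phasor to rectangular form:
  V1 = 15.7·(cos(27.1°) + j·sin(27.1°)) = 13.98 + j7.152 V
  V2 = 24·(cos(-148.6°) + j·sin(-148.6°)) = -20.49 - j12.5 V
  V3 = 10·(cos(157.7°) + j·sin(157.7°)) = -9.252 + j3.795 V
  V4 = 129·(cos(69.2°) + j·sin(69.2°)) = 45.81 + j120.6 V
Step 2 — Sum components: V_total = 30.05 + j119 V.
Step 3 — Convert to polar: |V_total| = 122.8 V, ∠V_total = 75.8°.

V_total = 122.8∠75.8° V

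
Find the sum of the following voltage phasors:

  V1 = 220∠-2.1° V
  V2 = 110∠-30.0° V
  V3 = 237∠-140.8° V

Step 1 — Convert each phasor to rectangular form:
  V1 = 220·(cos(-2.1°) + j·sin(-2.1°)) = 219.9 - j8.062 V
  V2 = 110·(cos(-30.0°) + j·sin(-30.0°)) = 95.26 - j55 V
  V3 = 237·(cos(-140.8°) + j·sin(-140.8°)) = -183.7 - j149.8 V
Step 2 — Sum components: V_total = 131.5 - j212.9 V.
Step 3 — Convert to polar: |V_total| = 250.2 V, ∠V_total = -58.3°.

V_total = 250.2∠-58.3° V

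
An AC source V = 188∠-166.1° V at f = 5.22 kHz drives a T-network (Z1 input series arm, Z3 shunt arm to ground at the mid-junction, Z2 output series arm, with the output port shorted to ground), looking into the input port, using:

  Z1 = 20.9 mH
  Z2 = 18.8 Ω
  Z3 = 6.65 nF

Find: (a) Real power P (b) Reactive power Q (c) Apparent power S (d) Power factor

Step 1 — Angular frequency: ω = 2π·f = 2π·5220 = 3.28e+04 rad/s.
Step 2 — Component impedances:
  Z1: Z = jωL = j·3.28e+04·0.0209 = 0 + j685.5 Ω
  Z2: Z = R = 18.8 Ω
  Z3: Z = 1/(jωC) = -j/(ω·C) = 0 - j4585 Ω
Step 3 — With the output port shorted to ground, the output series arm Z2 runs from the junction to ground; the shunt arm Z3 also runs from the junction to ground. They appear in parallel: Z3 || Z2 = 18.8 - j0.07709 Ω.
Step 4 — Series with input arm Z1: Z_in = Z1 + (Z3 || Z2) = 18.8 + j685.4 Ω = 685.7∠88.4° Ω.
Step 5 — Source phasor: V = 188∠-166.1° V = -182.5 - j45.16 V.
Step 6 — Current: I = V / Z = -0.07314 + j0.2643 A = 0.2742∠105.5° A.
Step 7 — Complex power: S = V·I* = 1.413 + j51.53 VA.
Step 8 — Real power: P = Re(S) = 1.413 W.
Step 9 — Reactive power: Q = Im(S) = 51.53 VAR.
Step 10 — Apparent power: |S| = 51.55 VA.
Step 11 — Power factor: PF = P/|S| = 0.02742 (lagging).

(a) P = 1.413 W  (b) Q = 51.53 VAR  (c) S = 51.55 VA  (d) PF = 0.02742 (lagging)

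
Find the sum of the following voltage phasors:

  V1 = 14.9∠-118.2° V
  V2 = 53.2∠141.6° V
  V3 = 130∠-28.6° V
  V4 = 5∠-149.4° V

Step 1 — Convert each phasor to rectangular form:
  V1 = 14.9·(cos(-118.2°) + j·sin(-118.2°)) = -7.041 - j13.13 V
  V2 = 53.2·(cos(141.6°) + j·sin(141.6°)) = -41.69 + j33.05 V
  V3 = 130·(cos(-28.6°) + j·sin(-28.6°)) = 114.1 - j62.23 V
  V4 = 5·(cos(-149.4°) + j·sin(-149.4°)) = -4.304 - j2.545 V
Step 2 — Sum components: V_total = 61.1 - j44.86 V.
Step 3 — Convert to polar: |V_total| = 75.8 V, ∠V_total = -36.3°.

V_total = 75.8∠-36.3° V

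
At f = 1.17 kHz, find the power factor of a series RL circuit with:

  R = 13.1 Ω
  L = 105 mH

Step 1 — Angular frequency: ω = 2π·f = 2π·1170 = 7351 rad/s.
Step 2 — Component impedances:
  R: Z = R = 13.1 Ω
  L: Z = jωL = j·7351·0.105 = 0 + j771.9 Ω
Step 3 — Series combination: Z_total = R + L = 13.1 + j771.9 Ω = 772∠89.0° Ω.
Step 4 — Power factor: PF = cos(φ) = Re(Z)/|Z| = 13.1/772 = 0.01697.
Step 5 — Type: Im(Z) = 771.9 ⇒ lagging (phase φ = 89.0°).

PF = 0.01697 (lagging, φ = 89.0°)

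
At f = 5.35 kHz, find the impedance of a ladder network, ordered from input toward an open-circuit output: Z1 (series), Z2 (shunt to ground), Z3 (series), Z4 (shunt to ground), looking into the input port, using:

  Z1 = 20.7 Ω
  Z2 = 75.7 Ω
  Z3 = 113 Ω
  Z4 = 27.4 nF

Step 1 — Angular frequency: ω = 2π·f = 2π·5350 = 3.362e+04 rad/s.
Step 2 — Component impedances:
  Z1: Z = R = 20.7 Ω
  Z2: Z = R = 75.7 Ω
  Z3: Z = R = 113 Ω
  Z4: Z = 1/(jωC) = -j/(ω·C) = 0 - j1086 Ω
Step 3 — Ladder network (open output): work backward from the far end, alternating series and parallel combinations. Z_in = 95.51 - j5.123 Ω = 95.65∠-3.1° Ω.

Z = 95.51 - j5.123 Ω = 95.65∠-3.1° Ω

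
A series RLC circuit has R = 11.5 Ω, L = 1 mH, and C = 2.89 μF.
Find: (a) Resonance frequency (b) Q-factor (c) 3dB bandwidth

Step 1 — Resonance condition Im(Z)=0 gives ω₀ = 1/√(LC).
Step 2 — ω₀ = 1/√(0.001·2.89e-06) = 1.86e+04 rad/s.
Step 3 — f₀ = ω₀/(2π) = 2961 Hz.
Step 4 — Series Q: Q = ω₀L/R = 1.86e+04·0.001/11.5 = 1.618.
Step 5 — 3dB bandwidth: Δω = ω₀/Q = 1.15e+04 rad/s; BW = Δω/(2π) = 1830 Hz.

(a) f₀ = 2961 Hz  (b) Q = 1.618  (c) BW = 1830 Hz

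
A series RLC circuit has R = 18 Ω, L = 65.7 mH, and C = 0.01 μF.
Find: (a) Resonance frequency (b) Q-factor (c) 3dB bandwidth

Step 1 — Resonance condition Im(Z)=0 gives ω₀ = 1/√(LC).
Step 2 — ω₀ = 1/√(0.0657·1e-08) = 3.901e+04 rad/s.
Step 3 — f₀ = ω₀/(2π) = 6209 Hz.
Step 4 — Series Q: Q = ω₀L/R = 3.901e+04·0.0657/18 = 142.4.
Step 5 — 3dB bandwidth: Δω = ω₀/Q = 274 rad/s; BW = Δω/(2π) = 43.6 Hz.

(a) f₀ = 6209 Hz  (b) Q = 142.4  (c) BW = 43.6 Hz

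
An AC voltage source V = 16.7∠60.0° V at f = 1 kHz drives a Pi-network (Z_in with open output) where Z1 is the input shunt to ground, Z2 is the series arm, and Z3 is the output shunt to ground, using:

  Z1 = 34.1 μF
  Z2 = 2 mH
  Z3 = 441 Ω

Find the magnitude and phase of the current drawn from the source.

Step 1 — Angular frequency: ω = 2π·f = 2π·1000 = 6283 rad/s.
Step 2 — Component impedances:
  Z1: Z = 1/(jωC) = -j/(ω·C) = 0 - j4.667 Ω
  Z2: Z = jωL = j·6283·0.002 = 0 + j12.57 Ω
  Z3: Z = R = 441 Ω
Step 3 — With open output, the series arm Z2 and the output shunt Z3 appear in series to ground: Z2 + Z3 = 441 + j12.57 Ω.
Step 4 — Parallel with input shunt Z1: Z_in = Z1 || (Z2 + Z3) = 0.04938 - j4.668 Ω = 4.668∠-89.4° Ω.
Step 5 — Source phasor: V = 16.7∠60.0° V = 8.35 + j14.46 V.
Step 6 — Ohm's law: I = V / Z_total = (8.35 + j14.46) / (0.04938 - j4.668) = -3.079 + j1.821 A.
Step 7 — Convert to polar: |I| = 3.577 A, ∠I = 149.4°.

I = 3.577∠149.4° A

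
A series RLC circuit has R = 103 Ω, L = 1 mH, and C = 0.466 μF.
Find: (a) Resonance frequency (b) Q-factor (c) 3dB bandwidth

Step 1 — Resonance: ω₀ = 1/√(LC) = 1/√(0.001·4.66e-07) = 4.632e+04 rad/s.
Step 2 — f₀ = ω₀/(2π) = 7373 Hz.
Step 3 — Series Q: Q = ω₀L/R = 4.632e+04·0.001/103 = 0.4497.
Step 4 — Bandwidth: Δω = ω₀/Q = 1.03e+05 rad/s; BW = Δω/(2π) = 1.639e+04 Hz.

(a) f₀ = 7373 Hz  (b) Q = 0.4497  (c) BW = 1.639e+04 Hz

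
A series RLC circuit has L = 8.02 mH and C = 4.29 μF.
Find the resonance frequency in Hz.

Step 1 — Resonance condition Im(Z)=0 gives ω₀ = 1/√(LC).
Step 2 — ω₀ = 1/√(0.00802·4.29e-06) = 5391 rad/s.
Step 3 — f₀ = ω₀/(2π) = 858 Hz.

f₀ = 858 Hz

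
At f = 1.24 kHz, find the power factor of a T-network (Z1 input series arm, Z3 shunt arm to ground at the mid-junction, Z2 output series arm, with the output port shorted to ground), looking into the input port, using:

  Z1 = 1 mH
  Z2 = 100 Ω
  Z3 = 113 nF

Step 1 — Angular frequency: ω = 2π·f = 2π·1240 = 7791 rad/s.
Step 2 — Component impedances:
  Z1: Z = jωL = j·7791·0.001 = 0 + j7.791 Ω
  Z2: Z = R = 100 Ω
  Z3: Z = 1/(jωC) = -j/(ω·C) = 0 - j1136 Ω
Step 3 — With the output port shorted to ground, the output series arm Z2 runs from the junction to ground; the shunt arm Z3 also runs from the junction to ground. They appear in parallel: Z3 || Z2 = 99.23 - j8.736 Ω.
Step 4 — Series with input arm Z1: Z_in = Z1 + (Z3 || Z2) = 99.23 - j0.9451 Ω = 99.24∠-0.5° Ω.
Step 5 — Power factor: PF = cos(φ) = Re(Z)/|Z| = 99.231/99.235 = 1.
Step 6 — Type: Im(Z) = -0.9451 ⇒ leading (phase φ = -0.5°).

PF = 1 (leading, φ = -0.5°)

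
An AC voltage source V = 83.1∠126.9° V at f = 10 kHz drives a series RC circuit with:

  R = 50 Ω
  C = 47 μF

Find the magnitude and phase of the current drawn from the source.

Step 1 — Angular frequency: ω = 2π·f = 2π·1e+04 = 6.283e+04 rad/s.
Step 2 — Component impedances:
  R: Z = R = 50 Ω
  C: Z = 1/(jωC) = -j/(ω·C) = 0 - j0.3386 Ω
Step 3 — Series combination: Z_total = R + C = 50 - j0.3386 Ω = 50∠-0.4° Ω.
Step 4 — Source phasor: V = 83.1∠126.9° V = -49.89 + j66.45 V.
Step 5 — Ohm's law: I = V / Z_total = (-49.89 + j66.45) / (50 - j0.3386) = -1.007 + j1.322 A.
Step 6 — Convert to polar: |I| = 1.662 A, ∠I = 127.3°.

I = 1.662∠127.3° A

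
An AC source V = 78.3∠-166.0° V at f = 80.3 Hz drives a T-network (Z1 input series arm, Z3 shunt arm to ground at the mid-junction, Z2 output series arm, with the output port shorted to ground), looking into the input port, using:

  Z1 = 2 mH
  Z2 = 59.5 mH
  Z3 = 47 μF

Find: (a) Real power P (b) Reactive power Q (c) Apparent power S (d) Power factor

Step 1 — Angular frequency: ω = 2π·f = 2π·80.3 = 504.5 rad/s.
Step 2 — Component impedances:
  Z1: Z = jωL = j·504.5·0.002 = 0 + j1.009 Ω
  Z2: Z = jωL = j·504.5·0.0595 = 0 + j30.02 Ω
  Z3: Z = 1/(jωC) = -j/(ω·C) = 0 - j42.17 Ω
Step 3 — With the output port shorted to ground, the output series arm Z2 runs from the junction to ground; the shunt arm Z3 also runs from the junction to ground. They appear in parallel: Z3 || Z2 = 0 + j104.2 Ω.
Step 4 — Series with input arm Z1: Z_in = Z1 + (Z3 || Z2) = 0 + j105.2 Ω = 105.2∠90.0° Ω.
Step 5 — Source phasor: V = 78.3∠-166.0° V = -75.97 - j18.94 V.
Step 6 — Current: I = V / Z = -0.1801 + j0.7222 A = 0.7443∠104.0° A.
Step 7 — Complex power: S = V·I* = 0 + j58.28 VA.
Step 8 — Real power: P = Re(S) = 0 W.
Step 9 — Reactive power: Q = Im(S) = 58.28 VAR.
Step 10 — Apparent power: |S| = 58.28 VA.
Step 11 — Power factor: PF = P/|S| = 0 (lagging).

(a) P = 0 W  (b) Q = 58.28 VAR  (c) S = 58.28 VA  (d) PF = 0 (lagging)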